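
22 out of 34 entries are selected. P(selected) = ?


P = 22/34 = 0.6471

P = 0.6471


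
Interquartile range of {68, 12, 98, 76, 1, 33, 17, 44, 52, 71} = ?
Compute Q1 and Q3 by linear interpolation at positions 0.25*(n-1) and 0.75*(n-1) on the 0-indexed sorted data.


Sorted: 1, 12, 17, 33, 44, 52, 68, 71, 76, 98
Q1 (25th %ile) = 21.0000
Q3 (75th %ile) = 70.2500
IQR = 70.2500 - 21.0000 = 49.2500

IQR = 49.2500


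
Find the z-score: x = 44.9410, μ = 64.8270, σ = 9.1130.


z = (44.9410 - 64.8270)/9.1130
= -19.8860/9.1130
= -2.1822

z = -2.1822


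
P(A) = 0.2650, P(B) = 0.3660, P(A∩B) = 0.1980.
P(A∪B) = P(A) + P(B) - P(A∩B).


P(A∪B) = 0.2650 + 0.3660 - 0.1980
= 0.6310 - 0.1980
= 0.4330

P(A∪B) = 0.4330


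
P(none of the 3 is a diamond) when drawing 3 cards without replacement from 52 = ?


P(no diamonds) = (39/52) × (38/51) × (37/50)
= 0.4135

P = 0.4135


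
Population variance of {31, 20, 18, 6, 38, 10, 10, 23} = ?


Mean = 19.5000
Squared deviations: 132.2500, 0.2500, 2.2500, 182.2500, 342.2500, 90.2500, 90.2500, 12.2500
Sum = 852.0000
Variance = 852.0000/8 = 106.5000

Variance = 106.5000


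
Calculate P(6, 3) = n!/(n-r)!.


P(6,3) = 6!/3!
= 720/6
= 120

P(6,3) = 120


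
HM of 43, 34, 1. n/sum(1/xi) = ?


Sum of reciprocals = 1/43 + 1/34 + 1/1 = 1.052668
HM = 3/1.052668 = 2.8499

HM = 2.8499


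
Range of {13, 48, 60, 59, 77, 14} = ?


Max = 77, Min = 13
Range = 77 - 13 = 64

Range = 64


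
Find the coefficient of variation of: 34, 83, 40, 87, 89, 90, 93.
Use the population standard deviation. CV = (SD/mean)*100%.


Mean = 73.7143
SD = 23.4442
CV = (23.4442/73.7143)*100 = 31.8042%

CV = 31.8042%


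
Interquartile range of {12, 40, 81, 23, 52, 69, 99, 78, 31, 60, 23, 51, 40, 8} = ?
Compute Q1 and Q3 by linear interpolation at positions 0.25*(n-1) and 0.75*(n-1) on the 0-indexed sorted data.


Sorted: 8, 12, 23, 23, 31, 40, 40, 51, 52, 60, 69, 78, 81, 99
Q1 (25th %ile) = 25.0000
Q3 (75th %ile) = 66.7500
IQR = 66.7500 - 25.0000 = 41.7500

IQR = 41.7500


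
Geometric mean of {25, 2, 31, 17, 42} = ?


Product = 25 × 2 × 31 × 17 × 42 = 1106700
GM = 1106700^(1/5) = 16.1736

GM = 16.1736


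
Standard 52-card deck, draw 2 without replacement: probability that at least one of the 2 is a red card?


P(at least one) = 1 - P(none)
P(none) = (26/52) × (25/51) = 0.245098
P(at least one) = 1 - 0.245098 = 0.7549

P = 0.7549


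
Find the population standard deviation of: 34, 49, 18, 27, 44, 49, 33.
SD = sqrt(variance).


Mean = 36.2857
Variance = 117.0612
SD = sqrt(117.0612) = 10.8195

SD = 10.8195


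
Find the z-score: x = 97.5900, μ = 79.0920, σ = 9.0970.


z = (97.5900 - 79.0920)/9.0970
= 18.4980/9.0970
= 2.0334

z = 2.0334


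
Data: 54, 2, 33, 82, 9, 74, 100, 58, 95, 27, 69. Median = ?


Sorted: 2, 9, 27, 33, 54, 58, 69, 74, 82, 95, 100
n = 11 (odd)
Middle value = 58

Median = 58


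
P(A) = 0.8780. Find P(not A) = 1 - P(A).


P(not A) = 1 - 0.8780 = 0.1220

P(not A) = 0.1220


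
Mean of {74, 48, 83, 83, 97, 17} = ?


Sum = 74 + 48 + 83 + 83 + 97 + 17 = 402
n = 6
Mean = 402/6 = 67.0000

Mean = 67.0000


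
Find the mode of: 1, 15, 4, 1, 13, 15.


Frequencies: 1:2, 4:1, 13:1, 15:2
Max frequency = 2
Mode = 1, 15

Mode = 1, 15


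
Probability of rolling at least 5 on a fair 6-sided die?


Favorable outcomes (roll ≥ 5): 2
Total outcomes = 6
P = 2/6 = 0.3333

P = 0.3333


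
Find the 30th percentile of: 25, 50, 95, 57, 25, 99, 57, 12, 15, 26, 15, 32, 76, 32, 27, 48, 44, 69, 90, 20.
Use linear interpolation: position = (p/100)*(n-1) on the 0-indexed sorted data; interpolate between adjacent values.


Sorted: 12, 15, 15, 20, 25, 25, 26, 27, 32, 32, 44, 48, 50, 57, 57, 69, 76, 90, 95, 99
n = 20
Index = 30/100 * 19 = 5.7000
Lower = data[5] = 25, Upper = data[6] = 26
P30 = 25 + 0.7000*(1) = 25.7000

P30 = 25.7000


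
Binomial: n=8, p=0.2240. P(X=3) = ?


C(8,3) = 56
p^3 = 0.011239
(1-p)^5 = 0.281390
P = 56 * 0.011239 * 0.281390 = 0.1771

P(X=3) = 0.1771


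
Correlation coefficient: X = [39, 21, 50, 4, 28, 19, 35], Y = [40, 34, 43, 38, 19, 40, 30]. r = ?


Mean X = 28.0000, Mean Y = 34.8571
SD X = 13.938641, SD Y = 7.605047
Cov = 12.285714
r = 12.285714/(13.938641*7.605047) = 0.1159

r = 0.1159


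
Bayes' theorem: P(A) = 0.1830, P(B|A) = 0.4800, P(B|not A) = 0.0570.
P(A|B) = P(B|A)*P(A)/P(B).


P(B) = P(B|A)*P(A) + P(B|A')*P(A')
= 0.4800*0.1830 + 0.0570*0.8170
= 0.087840 + 0.046569 = 0.134409
P(A|B) = 0.087840/0.134409 = 0.6535

P(A|B) = 0.6535


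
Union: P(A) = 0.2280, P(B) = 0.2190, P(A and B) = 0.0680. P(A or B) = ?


P(A∪B) = 0.2280 + 0.2190 - 0.0680
= 0.4470 - 0.0680
= 0.3790

P(A∪B) = 0.3790


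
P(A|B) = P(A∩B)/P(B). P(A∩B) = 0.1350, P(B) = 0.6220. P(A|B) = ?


P(A|B) = 0.1350/0.6220 = 0.2170

P(A|B) = 0.2170


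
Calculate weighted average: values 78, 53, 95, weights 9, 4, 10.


Numerator = 78*9 + 53*4 + 95*10 = 1864
Denominator = 9 + 4 + 10 = 23
WM = 1864/23 = 81.0435

WM = 81.0435


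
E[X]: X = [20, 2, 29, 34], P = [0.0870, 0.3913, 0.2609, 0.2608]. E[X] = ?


E[X] = 20*0.0870 + 2*0.3913 + 29*0.2609 + 34*0.2608
= 1.7400 + 0.7826 + 7.5661 + 8.8672
= 18.9559

E[X] = 18.9559


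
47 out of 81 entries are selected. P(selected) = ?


P = 47/81 = 0.5802

P = 0.5802


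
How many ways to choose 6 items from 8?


C(8,6) = 8!/(6! × 2!)
= 40320/(720 × 2)
= 28

C(8,6) = 28


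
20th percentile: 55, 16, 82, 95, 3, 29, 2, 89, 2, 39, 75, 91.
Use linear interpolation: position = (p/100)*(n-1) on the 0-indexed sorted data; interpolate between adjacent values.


Sorted: 2, 2, 3, 16, 29, 39, 55, 75, 82, 89, 91, 95
n = 12
Index = 20/100 * 11 = 2.2000
Lower = data[2] = 3, Upper = data[3] = 16
P20 = 3 + 0.2000*(13) = 5.6000

P20 = 5.6000


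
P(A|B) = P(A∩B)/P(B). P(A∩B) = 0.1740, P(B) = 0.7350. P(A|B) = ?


P(A|B) = 0.1740/0.7350 = 0.2367

P(A|B) = 0.2367


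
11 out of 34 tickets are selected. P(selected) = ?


P = 11/34 = 0.3235

P = 0.3235


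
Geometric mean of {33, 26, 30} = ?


Product = 33 × 26 × 30 = 25740
GM = 25740^(1/3) = 29.5259

GM = 29.5259


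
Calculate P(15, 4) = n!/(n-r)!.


P(15,4) = 15!/11!
= 1307674368000/39916800
= 32760

P(15,4) = 32760


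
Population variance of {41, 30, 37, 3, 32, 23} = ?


Mean = 27.6667
Squared deviations: 177.7778, 5.4444, 87.1111, 608.4444, 18.7778, 21.7778
Sum = 919.3333
Variance = 919.3333/6 = 153.2222

Variance = 153.2222


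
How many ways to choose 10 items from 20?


C(20,10) = 20!/(10! × 10!)
= 2432902008176640000/(3628800 × 3628800)
= 184756

C(20,10) = 184756


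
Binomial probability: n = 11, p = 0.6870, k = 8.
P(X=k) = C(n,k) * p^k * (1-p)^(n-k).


C(11,8) = 165
p^8 = 0.049620
(1-p)^3 = 0.030664
P = 165 * 0.049620 * 0.030664 = 0.2511

P(X=8) = 0.2511


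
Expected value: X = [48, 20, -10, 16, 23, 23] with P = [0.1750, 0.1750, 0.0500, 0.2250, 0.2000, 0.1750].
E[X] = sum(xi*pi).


E[X] = 48*0.1750 + 20*0.1750 - 10*0.0500 + 16*0.2250 + 23*0.2000 + 23*0.1750
= 8.4000 + 3.5000 - 0.5000 + 3.6000 + 4.6000 + 4.0250
= 23.6250

E[X] = 23.6250


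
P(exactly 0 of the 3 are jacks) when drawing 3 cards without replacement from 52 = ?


Hypergeometric: P(X=0) = C(4,0)·C(48,3) / C(52,3)
= 1 × 17296 / 22100
= 17296/22100 = 0.7826

P = 0.7826


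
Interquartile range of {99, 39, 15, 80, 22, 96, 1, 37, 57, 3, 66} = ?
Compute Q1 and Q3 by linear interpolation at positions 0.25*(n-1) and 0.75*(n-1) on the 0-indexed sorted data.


Sorted: 1, 3, 15, 22, 37, 39, 57, 66, 80, 96, 99
Q1 (25th %ile) = 18.5000
Q3 (75th %ile) = 73.0000
IQR = 73.0000 - 18.5000 = 54.5000

IQR = 54.5000


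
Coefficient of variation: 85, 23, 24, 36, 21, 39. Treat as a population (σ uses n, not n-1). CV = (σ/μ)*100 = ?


Mean = 38.0000
SD = 22.0756
CV = (22.0756/38.0000)*100 = 58.0938%

CV = 58.0938%


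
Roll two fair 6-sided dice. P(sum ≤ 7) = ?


Total outcomes = 6×6 = 36
Favorable (sum ≤ 7): 21
P = 21/36 = 0.5833

P = 0.5833


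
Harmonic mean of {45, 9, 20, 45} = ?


Sum of reciprocals = 1/45 + 1/9 + 1/20 + 1/45 = 0.205556
HM = 4/0.205556 = 19.4595

HM = 19.4595


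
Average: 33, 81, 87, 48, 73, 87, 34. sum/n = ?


Sum = 33 + 81 + 87 + 48 + 73 + 87 + 34 = 443
n = 7
Mean = 443/7 = 63.2857

Mean = 63.2857


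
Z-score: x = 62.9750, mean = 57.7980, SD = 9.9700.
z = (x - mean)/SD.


z = (62.9750 - 57.7980)/9.9700
= 5.1770/9.9700
= 0.5193

z = 0.5193


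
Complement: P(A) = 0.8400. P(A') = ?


P(not A) = 1 - 0.8400 = 0.1600

P(not A) = 0.1600


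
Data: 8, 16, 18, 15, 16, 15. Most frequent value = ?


Frequencies: 8:1, 15:2, 16:2, 18:1
Max frequency = 2
Mode = 15, 16

Mode = 15, 16


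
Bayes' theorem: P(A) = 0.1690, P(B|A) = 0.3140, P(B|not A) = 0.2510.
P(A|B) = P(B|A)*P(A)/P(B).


P(B) = P(B|A)*P(A) + P(B|A')*P(A')
= 0.3140*0.1690 + 0.2510*0.8310
= 0.053066 + 0.208581 = 0.261647
P(A|B) = 0.053066/0.261647 = 0.2028

P(A|B) = 0.2028


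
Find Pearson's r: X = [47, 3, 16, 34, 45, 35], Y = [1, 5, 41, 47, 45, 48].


Mean X = 30.0000, Mean Y = 31.1667
SD X = 15.705625, SD Y = 20.070016
Cov = 68.500000
r = 68.500000/(15.705625*20.070016) = 0.2173

r = 0.2173


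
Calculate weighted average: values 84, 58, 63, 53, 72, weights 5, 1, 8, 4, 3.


Numerator = 84*5 + 58*1 + 63*8 + 53*4 + 72*3 = 1410
Denominator = 5 + 1 + 8 + 4 + 3 = 21
WM = 1410/21 = 67.1429

WM = 67.1429


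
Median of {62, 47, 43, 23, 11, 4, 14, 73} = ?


Sorted: 4, 11, 14, 23, 43, 47, 62, 73
n = 8 (even)
Middle values: 23 and 43
Median = (23+43)/2 = 33.0000

Median = 33.0000


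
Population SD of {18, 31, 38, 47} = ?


Mean = 33.5000
Variance = 112.2500
SD = sqrt(112.2500) = 10.5948

SD = 10.5948


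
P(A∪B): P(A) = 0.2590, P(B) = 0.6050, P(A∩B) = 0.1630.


P(A∪B) = 0.2590 + 0.6050 - 0.1630
= 0.8640 - 0.1630
= 0.7010

P(A∪B) = 0.7010


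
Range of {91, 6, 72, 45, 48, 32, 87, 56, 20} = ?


Max = 91, Min = 6
Range = 91 - 6 = 85

Range = 85


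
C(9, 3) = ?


C(9,3) = 9!/(3! × 6!)
= 362880/(6 × 720)
= 84

C(9,3) = 84


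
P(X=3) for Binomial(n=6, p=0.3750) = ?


C(6,3) = 20
p^3 = 0.052734
(1-p)^3 = 0.244141
P = 20 * 0.052734 * 0.244141 = 0.2575

P(X=3) = 0.2575


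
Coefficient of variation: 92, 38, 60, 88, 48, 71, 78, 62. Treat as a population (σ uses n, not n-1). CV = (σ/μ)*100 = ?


Mean = 67.1250
SD = 17.6028
CV = (17.6028/67.1250)*100 = 26.2239%

CV = 26.2239%


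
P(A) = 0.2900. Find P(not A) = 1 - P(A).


P(not A) = 1 - 0.2900 = 0.7100

P(not A) = 0.7100


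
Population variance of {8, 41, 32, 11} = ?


Mean = 23.0000
Squared deviations: 225.0000, 324.0000, 81.0000, 144.0000
Sum = 774.0000
Variance = 774.0000/4 = 193.5000

Variance = 193.5000


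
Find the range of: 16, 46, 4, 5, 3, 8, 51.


Max = 51, Min = 3
Range = 51 - 3 = 48

Range = 48


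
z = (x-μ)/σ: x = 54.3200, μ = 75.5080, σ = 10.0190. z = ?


z = (54.3200 - 75.5080)/10.0190
= -21.1880/10.0190
= -2.1148

z = -2.1148


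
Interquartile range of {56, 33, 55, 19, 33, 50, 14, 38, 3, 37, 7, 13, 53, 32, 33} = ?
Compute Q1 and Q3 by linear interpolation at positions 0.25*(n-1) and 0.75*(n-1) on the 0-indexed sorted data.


Sorted: 3, 7, 13, 14, 19, 32, 33, 33, 33, 37, 38, 50, 53, 55, 56
Q1 (25th %ile) = 16.5000
Q3 (75th %ile) = 44.0000
IQR = 44.0000 - 16.5000 = 27.5000

IQR = 27.5000


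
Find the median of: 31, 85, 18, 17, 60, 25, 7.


Sorted: 7, 17, 18, 25, 31, 60, 85
n = 7 (odd)
Middle value = 25

Median = 25


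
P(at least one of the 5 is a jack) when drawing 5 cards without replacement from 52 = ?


P(at least one) = 1 - P(none)
P(none) = (48/52) × (47/51) × (46/50) × (45/49) × (44/48) = 0.658842
P(at least one) = 1 - 0.658842 = 0.3412

P = 0.3412


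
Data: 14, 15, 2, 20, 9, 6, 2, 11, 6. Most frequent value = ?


Frequencies: 2:2, 6:2, 9:1, 11:1, 14:1, 15:1, 20:1
Max frequency = 2
Mode = 2, 6

Mode = 2, 6


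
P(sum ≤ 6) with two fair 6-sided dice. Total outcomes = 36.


Total outcomes = 6×6 = 36
Favorable (sum ≤ 6): 15
P = 15/36 = 0.4167

P = 0.4167


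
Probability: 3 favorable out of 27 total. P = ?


P = 3/27 = 0.1111

P = 0.1111


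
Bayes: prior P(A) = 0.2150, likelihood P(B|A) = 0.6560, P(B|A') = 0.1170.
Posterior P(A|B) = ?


P(B) = P(B|A)*P(A) + P(B|A')*P(A')
= 0.6560*0.2150 + 0.1170*0.7850
= 0.141040 + 0.091845 = 0.232885
P(A|B) = 0.141040/0.232885 = 0.6056

P(A|B) = 0.6056


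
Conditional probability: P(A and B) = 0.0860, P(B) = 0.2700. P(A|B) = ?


P(A|B) = 0.0860/0.2700 = 0.3185

P(A|B) = 0.3185


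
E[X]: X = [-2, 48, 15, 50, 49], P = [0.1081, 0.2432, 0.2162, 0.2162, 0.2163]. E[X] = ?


E[X] = -2*0.1081 + 48*0.2432 + 15*0.2162 + 50*0.2162 + 49*0.2163
= -0.2162 + 11.6736 + 3.2430 + 10.8100 + 10.5987
= 36.1091

E[X] = 36.1091


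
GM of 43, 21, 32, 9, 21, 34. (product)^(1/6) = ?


Product = 43 × 21 × 32 × 9 × 21 × 34 = 185685696
GM = 185685696^(1/6) = 23.8852

GM = 23.8852


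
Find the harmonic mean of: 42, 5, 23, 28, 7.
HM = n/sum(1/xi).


Sum of reciprocals = 1/42 + 1/5 + 1/23 + 1/28 + 1/7 = 0.445859
HM = 5/0.445859 = 11.2143

HM = 11.2143


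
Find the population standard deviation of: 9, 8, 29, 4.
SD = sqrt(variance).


Mean = 12.5000
Variance = 94.2500
SD = sqrt(94.2500) = 9.7082

SD = 9.7082


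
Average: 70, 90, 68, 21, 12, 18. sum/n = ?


Sum = 70 + 90 + 68 + 21 + 12 + 18 = 279
n = 6
Mean = 279/6 = 46.5000

Mean = 46.5000


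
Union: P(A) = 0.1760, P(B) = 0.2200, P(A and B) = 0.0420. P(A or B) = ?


P(A∪B) = 0.1760 + 0.2200 - 0.0420
= 0.3960 - 0.0420
= 0.3540

P(A∪B) = 0.3540


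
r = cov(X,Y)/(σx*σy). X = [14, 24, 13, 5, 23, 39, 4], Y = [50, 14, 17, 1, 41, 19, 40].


Mean X = 17.4286, Mean Y = 26.0000
SD X = 11.374874, SD Y = 16.457738
Cov = -9.428571
r = -9.428571/(11.374874*16.457738) = -0.0504

r = -0.0504


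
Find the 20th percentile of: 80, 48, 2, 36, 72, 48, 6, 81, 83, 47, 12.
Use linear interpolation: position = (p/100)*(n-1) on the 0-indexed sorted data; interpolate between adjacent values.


Sorted: 2, 6, 12, 36, 47, 48, 48, 72, 80, 81, 83
n = 11
Index = 20/100 * 10 = 2.0000
Lower = data[2] = 12, Upper = data[3] = 36
P20 = 12 + 0*(24) = 12.0000

P20 = 12.0000


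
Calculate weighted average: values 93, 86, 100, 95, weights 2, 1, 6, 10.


Numerator = 93*2 + 86*1 + 100*6 + 95*10 = 1822
Denominator = 2 + 1 + 6 + 10 = 19
WM = 1822/19 = 95.8947

WM = 95.8947


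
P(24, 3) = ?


P(24,3) = 24!/21!
= 620448401733239439360000/51090942171709440000
= 12144

P(24,3) = 12144


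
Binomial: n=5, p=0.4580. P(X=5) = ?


C(5,5) = 1
p^5 = 0.020152
(1-p)^0 = 1.000000
P = 1 * 0.020152 * 1.000000 = 0.0202

P(X=5) = 0.0202


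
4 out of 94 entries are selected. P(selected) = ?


P = 4/94 = 0.0426

P = 0.0426


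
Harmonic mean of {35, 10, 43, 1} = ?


Sum of reciprocals = 1/35 + 1/10 + 1/43 + 1/1 = 1.151827
HM = 4/1.151827 = 3.4727

HM = 3.4727


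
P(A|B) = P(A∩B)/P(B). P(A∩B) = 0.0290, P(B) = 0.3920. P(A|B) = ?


P(A|B) = 0.0290/0.3920 = 0.0740

P(A|B) = 0.0740


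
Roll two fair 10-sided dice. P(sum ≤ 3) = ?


Total outcomes = 10×10 = 100
Favorable (sum ≤ 3): 3
P = 3/100 = 0.0300

P = 0.0300


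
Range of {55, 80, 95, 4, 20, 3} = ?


Max = 95, Min = 3
Range = 95 - 3 = 92

Range = 92


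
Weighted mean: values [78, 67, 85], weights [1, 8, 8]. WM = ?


Numerator = 78*1 + 67*8 + 85*8 = 1294
Denominator = 1 + 8 + 8 = 17
WM = 1294/17 = 76.1176

WM = 76.1176


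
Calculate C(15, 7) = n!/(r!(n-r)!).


C(15,7) = 15!/(7! × 8!)
= 1307674368000/(5040 × 40320)
= 6435

C(15,7) = 6435


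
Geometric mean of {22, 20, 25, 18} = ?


Product = 22 × 20 × 25 × 18 = 198000
GM = 198000^(1/4) = 21.0944

GM = 21.0944


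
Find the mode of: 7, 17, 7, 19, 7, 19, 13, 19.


Frequencies: 7:3, 13:1, 17:1, 19:3
Max frequency = 3
Mode = 7, 19

Mode = 7, 19


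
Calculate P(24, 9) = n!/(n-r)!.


P(24,9) = 24!/15!
= 620448401733239439360000/1307674368000
= 474467051520

P(24,9) = 474467051520


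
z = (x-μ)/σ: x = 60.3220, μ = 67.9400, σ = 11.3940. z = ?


z = (60.3220 - 67.9400)/11.3940
= -7.6180/11.3940
= -0.6686

z = -0.6686


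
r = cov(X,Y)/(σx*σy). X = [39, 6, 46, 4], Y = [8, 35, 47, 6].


Mean X = 23.7500, Mean Y = 24.0000
SD X = 18.925842, SD Y = 17.535678
Cov = 107.000000
r = 107.000000/(18.925842*17.535678) = 0.3224

r = 0.3224


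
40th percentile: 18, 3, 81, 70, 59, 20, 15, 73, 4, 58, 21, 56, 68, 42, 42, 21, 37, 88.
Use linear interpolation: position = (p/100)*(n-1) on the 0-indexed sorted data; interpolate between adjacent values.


Sorted: 3, 4, 15, 18, 20, 21, 21, 37, 42, 42, 56, 58, 59, 68, 70, 73, 81, 88
n = 18
Index = 40/100 * 17 = 6.8000
Lower = data[6] = 21, Upper = data[7] = 37
P40 = 21 + 0.8000*(16) = 33.8000

P40 = 33.8000


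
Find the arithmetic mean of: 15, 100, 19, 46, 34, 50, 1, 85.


Sum = 15 + 100 + 19 + 46 + 34 + 50 + 1 + 85 = 350
n = 8
Mean = 350/8 = 43.7500

Mean = 43.7500


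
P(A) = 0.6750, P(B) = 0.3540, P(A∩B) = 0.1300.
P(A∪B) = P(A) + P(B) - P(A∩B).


P(A∪B) = 0.6750 + 0.3540 - 0.1300
= 1.0290 - 0.1300
= 0.8990

P(A∪B) = 0.8990


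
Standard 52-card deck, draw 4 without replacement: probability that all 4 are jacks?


P(all jacks) = (4/52) × (3/51) × (2/50) × (1/49)
= 3.6938e-06

P = 3.6938e-06


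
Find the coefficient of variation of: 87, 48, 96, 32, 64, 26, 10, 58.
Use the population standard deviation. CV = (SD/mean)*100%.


Mean = 52.6250
SD = 27.8251
CV = (27.8251/52.6250)*100 = 52.8742%

CV = 52.8742%


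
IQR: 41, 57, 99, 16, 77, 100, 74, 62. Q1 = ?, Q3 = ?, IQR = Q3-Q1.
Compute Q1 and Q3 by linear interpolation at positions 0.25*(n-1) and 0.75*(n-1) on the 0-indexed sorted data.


Sorted: 16, 41, 57, 62, 74, 77, 99, 100
Q1 (25th %ile) = 53.0000
Q3 (75th %ile) = 82.5000
IQR = 82.5000 - 53.0000 = 29.5000

IQR = 29.5000


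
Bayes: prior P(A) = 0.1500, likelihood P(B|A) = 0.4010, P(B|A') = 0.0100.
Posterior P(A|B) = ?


P(B) = P(B|A)*P(A) + P(B|A')*P(A')
= 0.4010*0.1500 + 0.0100*0.8500
= 0.060150 + 0.008500 = 0.068650
P(A|B) = 0.060150/0.068650 = 0.8762

P(A|B) = 0.8762


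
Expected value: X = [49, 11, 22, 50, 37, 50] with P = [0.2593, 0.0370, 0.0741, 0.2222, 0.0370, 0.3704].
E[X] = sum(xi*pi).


E[X] = 49*0.2593 + 11*0.0370 + 22*0.0741 + 50*0.2222 + 37*0.0370 + 50*0.3704
= 12.7057 + 0.4070 + 1.6302 + 11.1100 + 1.3690 + 18.5200
= 45.7419

E[X] = 45.7419


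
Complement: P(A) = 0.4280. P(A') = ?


P(not A) = 1 - 0.4280 = 0.5720

P(not A) = 0.5720


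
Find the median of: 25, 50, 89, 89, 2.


Sorted: 2, 25, 50, 89, 89
n = 5 (odd)
Middle value = 50

Median = 50


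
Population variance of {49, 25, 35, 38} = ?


Mean = 36.7500
Squared deviations: 150.0625, 138.0625, 3.0625, 1.5625
Sum = 292.7500
Variance = 292.7500/4 = 73.1875

Variance = 73.1875


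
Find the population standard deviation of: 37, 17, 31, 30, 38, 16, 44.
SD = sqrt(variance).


Mean = 30.4286
Variance = 96.2449
SD = sqrt(96.2449) = 9.8104

SD = 9.8104


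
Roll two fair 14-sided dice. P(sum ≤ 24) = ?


Total outcomes = 14×14 = 196
Favorable (sum ≤ 24): 186
P = 186/196 = 0.9490

P = 0.9490


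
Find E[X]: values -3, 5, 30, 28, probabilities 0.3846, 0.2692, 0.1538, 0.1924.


E[X] = -3*0.3846 + 5*0.2692 + 30*0.1538 + 28*0.1924
= -1.1538 + 1.3460 + 4.6140 + 5.3872
= 10.1934

E[X] = 10.1934


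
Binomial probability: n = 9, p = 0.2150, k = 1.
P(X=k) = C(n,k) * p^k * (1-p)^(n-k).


C(9,1) = 9
p^1 = 0.215000
(1-p)^8 = 0.144197
P = 9 * 0.215000 * 0.144197 = 0.2790

P(X=1) = 0.2790


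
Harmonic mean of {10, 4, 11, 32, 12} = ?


Sum of reciprocals = 1/10 + 1/4 + 1/11 + 1/32 + 1/12 = 0.555492
HM = 5/0.555492 = 9.0010

HM = 9.0010


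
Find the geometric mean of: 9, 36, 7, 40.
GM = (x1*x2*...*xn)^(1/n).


Product = 9 × 36 × 7 × 40 = 90720
GM = 90720^(1/4) = 17.3550

GM = 17.3550


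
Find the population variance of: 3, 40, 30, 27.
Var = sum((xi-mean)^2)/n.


Mean = 25.0000
Squared deviations: 484.0000, 225.0000, 25.0000, 4.0000
Sum = 738.0000
Variance = 738.0000/4 = 184.5000

Variance = 184.5000


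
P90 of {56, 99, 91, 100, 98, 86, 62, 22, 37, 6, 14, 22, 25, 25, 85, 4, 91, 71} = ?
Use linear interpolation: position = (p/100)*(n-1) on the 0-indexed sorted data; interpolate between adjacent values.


Sorted: 4, 6, 14, 22, 22, 25, 25, 37, 56, 62, 71, 85, 86, 91, 91, 98, 99, 100
n = 18
Index = 90/100 * 17 = 15.3000
Lower = data[15] = 98, Upper = data[16] = 99
P90 = 98 + 0.3000*(1) = 98.3000

P90 = 98.3000


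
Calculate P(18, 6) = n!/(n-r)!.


P(18,6) = 18!/12!
= 6402373705728000/479001600
= 13366080

P(18,6) = 13366080


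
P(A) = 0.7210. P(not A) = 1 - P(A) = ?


P(not A) = 1 - 0.7210 = 0.2790

P(not A) = 0.2790


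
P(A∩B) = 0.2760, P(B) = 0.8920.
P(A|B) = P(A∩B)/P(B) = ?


P(A|B) = 0.2760/0.8920 = 0.3094

P(A|B) = 0.3094


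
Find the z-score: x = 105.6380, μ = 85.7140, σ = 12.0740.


z = (105.6380 - 85.7140)/12.0740
= 19.9240/12.0740
= 1.6502

z = 1.6502


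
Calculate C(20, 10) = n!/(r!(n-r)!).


C(20,10) = 20!/(10! × 10!)
= 2432902008176640000/(3628800 × 3628800)
= 184756

C(20,10) = 184756


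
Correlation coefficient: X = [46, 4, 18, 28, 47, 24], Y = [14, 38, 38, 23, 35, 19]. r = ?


Mean X = 27.8333, Mean Y = 27.8333
SD X = 15.148341, SD Y = 9.581522
Cov = -70.527778
r = -70.527778/(15.148341*9.581522) = -0.4859

r = -0.4859


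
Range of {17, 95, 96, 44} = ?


Max = 96, Min = 17
Range = 96 - 17 = 79

Range = 79


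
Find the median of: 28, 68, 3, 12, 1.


Sorted: 1, 3, 12, 28, 68
n = 5 (odd)
Middle value = 12

Median = 12


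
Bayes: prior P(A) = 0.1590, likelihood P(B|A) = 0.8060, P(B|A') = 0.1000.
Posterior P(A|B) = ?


P(B) = P(B|A)*P(A) + P(B|A')*P(A')
= 0.8060*0.1590 + 0.1000*0.8410
= 0.128154 + 0.084100 = 0.212254
P(A|B) = 0.128154/0.212254 = 0.6038

P(A|B) = 0.6038


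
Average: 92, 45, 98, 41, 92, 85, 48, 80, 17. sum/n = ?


Sum = 92 + 45 + 98 + 41 + 92 + 85 + 48 + 80 + 17 = 598
n = 9
Mean = 598/9 = 66.4444

Mean = 66.4444


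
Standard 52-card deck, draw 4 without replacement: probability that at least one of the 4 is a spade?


P(at least one) = 1 - P(none)
P(none) = (39/52) × (38/51) × (37/50) × (36/49) = 0.303818
P(at least one) = 1 - 0.303818 = 0.6962

P = 0.6962


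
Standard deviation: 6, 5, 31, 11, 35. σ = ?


Mean = 17.6000
Variance = 163.8400
SD = sqrt(163.8400) = 12.8000

SD = 12.8000


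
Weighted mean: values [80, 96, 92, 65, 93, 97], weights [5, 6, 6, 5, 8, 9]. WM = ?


Numerator = 80*5 + 96*6 + 92*6 + 65*5 + 93*8 + 97*9 = 3470
Denominator = 5 + 6 + 6 + 5 + 8 + 9 = 39
WM = 3470/39 = 88.9744

WM = 88.9744


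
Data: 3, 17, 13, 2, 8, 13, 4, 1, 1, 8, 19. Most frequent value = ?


Frequencies: 1:2, 2:1, 3:1, 4:1, 8:2, 13:2, 17:1, 19:1
Max frequency = 2
Mode = 1, 8, 13

Mode = 1, 8, 13


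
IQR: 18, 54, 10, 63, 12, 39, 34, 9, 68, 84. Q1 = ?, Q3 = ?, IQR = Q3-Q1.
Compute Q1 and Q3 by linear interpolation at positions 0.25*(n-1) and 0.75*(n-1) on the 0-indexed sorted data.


Sorted: 9, 10, 12, 18, 34, 39, 54, 63, 68, 84
Q1 (25th %ile) = 13.5000
Q3 (75th %ile) = 60.7500
IQR = 60.7500 - 13.5000 = 47.2500

IQR = 47.2500


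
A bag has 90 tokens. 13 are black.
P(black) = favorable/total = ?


P = 13/90 = 0.1444

P = 0.1444


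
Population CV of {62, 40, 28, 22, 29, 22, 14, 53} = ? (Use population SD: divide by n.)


Mean = 33.7500
SD = 15.5302
CV = (15.5302/33.7500)*100 = 46.0154%

CV = 46.0154%


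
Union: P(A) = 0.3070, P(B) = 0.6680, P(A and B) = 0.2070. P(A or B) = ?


P(A∪B) = 0.3070 + 0.6680 - 0.2070
= 0.9750 - 0.2070
= 0.7680

P(A∪B) = 0.7680


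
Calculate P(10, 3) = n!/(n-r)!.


P(10,3) = 10!/7!
= 3628800/5040
= 720

P(10,3) = 720


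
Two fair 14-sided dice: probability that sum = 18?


Total outcomes = 14×14 = 196
Favorable (sum = 18): 11
P = 11/196 = 0.0561

P = 0.0561


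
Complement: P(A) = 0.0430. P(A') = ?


P(not A) = 1 - 0.0430 = 0.9570

P(not A) = 0.9570


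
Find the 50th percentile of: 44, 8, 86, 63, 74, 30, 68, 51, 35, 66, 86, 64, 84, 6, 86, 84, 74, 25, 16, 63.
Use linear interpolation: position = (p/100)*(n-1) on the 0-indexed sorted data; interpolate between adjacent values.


Sorted: 6, 8, 16, 25, 30, 35, 44, 51, 63, 63, 64, 66, 68, 74, 74, 84, 84, 86, 86, 86
n = 20
Index = 50/100 * 19 = 9.5000
Lower = data[9] = 63, Upper = data[10] = 64
P50 = 63 + 0.5000*(1) = 63.5000

P50 = 63.5000


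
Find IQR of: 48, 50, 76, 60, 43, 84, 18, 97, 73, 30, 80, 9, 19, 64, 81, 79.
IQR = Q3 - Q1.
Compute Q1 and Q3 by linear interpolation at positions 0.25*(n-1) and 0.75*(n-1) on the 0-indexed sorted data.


Sorted: 9, 18, 19, 30, 43, 48, 50, 60, 64, 73, 76, 79, 80, 81, 84, 97
Q1 (25th %ile) = 39.7500
Q3 (75th %ile) = 79.2500
IQR = 79.2500 - 39.7500 = 39.5000

IQR = 39.5000


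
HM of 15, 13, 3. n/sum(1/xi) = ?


Sum of reciprocals = 1/15 + 1/13 + 1/3 = 0.476923
HM = 3/0.476923 = 6.2903

HM = 6.2903


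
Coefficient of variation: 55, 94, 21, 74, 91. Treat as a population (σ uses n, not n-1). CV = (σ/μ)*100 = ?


Mean = 67.0000
SD = 26.8849
CV = (26.8849/67.0000)*100 = 40.1268%

CV = 40.1268%


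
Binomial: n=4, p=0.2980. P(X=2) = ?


C(4,2) = 6
p^2 = 0.088804
(1-p)^2 = 0.492804
P = 6 * 0.088804 * 0.492804 = 0.2626

P(X=2) = 0.2626


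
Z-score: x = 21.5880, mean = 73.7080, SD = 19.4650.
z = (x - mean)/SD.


z = (21.5880 - 73.7080)/19.4650
= -52.1200/19.4650
= -2.6776

z = -2.6776


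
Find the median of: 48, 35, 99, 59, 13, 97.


Sorted: 13, 35, 48, 59, 97, 99
n = 6 (even)
Middle values: 48 and 59
Median = (48+59)/2 = 53.5000

Median = 53.5000


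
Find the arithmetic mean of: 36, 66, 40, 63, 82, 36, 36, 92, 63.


Sum = 36 + 66 + 40 + 63 + 82 + 36 + 36 + 92 + 63 = 514
n = 9
Mean = 514/9 = 57.1111

Mean = 57.1111


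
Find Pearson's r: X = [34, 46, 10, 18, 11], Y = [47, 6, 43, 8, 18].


Mean X = 23.8000, Mean Y = 24.4000
SD X = 14.034244, SD Y = 17.350504
Cov = -51.520000
r = -51.520000/(14.034244*17.350504) = -0.2116

r = -0.2116


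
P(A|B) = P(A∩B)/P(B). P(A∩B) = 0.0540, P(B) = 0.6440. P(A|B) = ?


P(A|B) = 0.0540/0.6440 = 0.0839

P(A|B) = 0.0839


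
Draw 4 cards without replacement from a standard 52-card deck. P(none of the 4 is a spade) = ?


P(no spades) = (39/52) × (38/51) × (37/50) × (36/49)
= 0.3038

P = 0.3038


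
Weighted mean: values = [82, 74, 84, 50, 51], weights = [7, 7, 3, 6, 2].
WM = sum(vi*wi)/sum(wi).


Numerator = 82*7 + 74*7 + 84*3 + 50*6 + 51*2 = 1746
Denominator = 7 + 7 + 3 + 6 + 2 = 25
WM = 1746/25 = 69.8400

WM = 69.8400


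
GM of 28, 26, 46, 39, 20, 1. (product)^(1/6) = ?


Product = 28 × 26 × 46 × 39 × 20 × 1 = 26120640
GM = 26120640^(1/6) = 17.2252

GM = 17.2252


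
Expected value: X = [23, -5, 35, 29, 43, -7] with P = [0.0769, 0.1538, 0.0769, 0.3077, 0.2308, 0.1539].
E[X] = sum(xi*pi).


E[X] = 23*0.0769 - 5*0.1538 + 35*0.0769 + 29*0.3077 + 43*0.2308 - 7*0.1539
= 1.7687 - 0.7690 + 2.6915 + 8.9233 + 9.9244 - 1.0773
= 21.4616

E[X] = 21.4616


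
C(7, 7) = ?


C(7,7) = 7!/(7! × 0!)
= 5040/(5040 × 1)
= 1

C(7,7) = 1


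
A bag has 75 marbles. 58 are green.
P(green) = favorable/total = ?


P = 58/75 = 0.7733

P = 0.7733


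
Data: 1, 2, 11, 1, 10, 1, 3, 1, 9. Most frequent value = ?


Frequencies: 1:4, 2:1, 3:1, 9:1, 10:1, 11:1
Max frequency = 4
Mode = 1

Mode = 1


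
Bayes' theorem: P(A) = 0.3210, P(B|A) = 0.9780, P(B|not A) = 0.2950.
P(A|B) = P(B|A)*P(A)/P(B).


P(B) = P(B|A)*P(A) + P(B|A')*P(A')
= 0.9780*0.3210 + 0.2950*0.6790
= 0.313938 + 0.200305 = 0.514243
P(A|B) = 0.313938/0.514243 = 0.6105

P(A|B) = 0.6105


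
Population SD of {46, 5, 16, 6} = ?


Mean = 18.2500
Variance = 275.1875
SD = sqrt(275.1875) = 16.5888

SD = 16.5888


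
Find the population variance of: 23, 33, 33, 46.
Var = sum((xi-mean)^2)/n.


Mean = 33.7500
Squared deviations: 115.5625, 0.5625, 0.5625, 150.0625
Sum = 266.7500
Variance = 266.7500/4 = 66.6875

Variance = 66.6875


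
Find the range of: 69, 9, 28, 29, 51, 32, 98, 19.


Max = 98, Min = 9
Range = 98 - 9 = 89

Range = 89


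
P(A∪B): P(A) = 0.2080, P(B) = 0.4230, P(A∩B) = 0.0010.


P(A∪B) = 0.2080 + 0.4230 - 0.0010
= 0.6310 - 0.0010
= 0.6300

P(A∪B) = 0.6300


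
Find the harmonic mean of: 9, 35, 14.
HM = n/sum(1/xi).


Sum of reciprocals = 1/9 + 1/35 + 1/14 = 0.211111
HM = 3/0.211111 = 14.2105

HM = 14.2105


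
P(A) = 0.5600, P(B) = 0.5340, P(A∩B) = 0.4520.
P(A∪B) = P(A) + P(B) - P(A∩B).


P(A∪B) = 0.5600 + 0.5340 - 0.4520
= 1.0940 - 0.4520
= 0.6420

P(A∪B) = 0.6420


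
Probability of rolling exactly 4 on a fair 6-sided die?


Favorable outcomes (roll = 4): 1
Total outcomes = 6
P = 1/6 = 0.1667

P = 0.1667


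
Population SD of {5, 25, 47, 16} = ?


Mean = 23.2500
Variance = 238.1875
SD = sqrt(238.1875) = 15.4333

SD = 15.4333


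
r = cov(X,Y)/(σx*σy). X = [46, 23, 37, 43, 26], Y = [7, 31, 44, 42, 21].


Mean X = 35.0000, Mean Y = 29.0000
SD X = 9.099451, SD Y = 13.754999
Cov = -12.000000
r = -12.000000/(9.099451*13.754999) = -0.0959

r = -0.0959


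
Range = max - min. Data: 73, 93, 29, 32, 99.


Max = 99, Min = 29
Range = 99 - 29 = 70

Range = 70


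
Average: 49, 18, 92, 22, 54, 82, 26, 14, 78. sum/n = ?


Sum = 49 + 18 + 92 + 22 + 54 + 82 + 26 + 14 + 78 = 435
n = 9
Mean = 435/9 = 48.3333

Mean = 48.3333


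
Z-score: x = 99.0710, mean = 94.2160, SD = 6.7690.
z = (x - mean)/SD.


z = (99.0710 - 94.2160)/6.7690
= 4.8550/6.7690
= 0.7172

z = 0.7172


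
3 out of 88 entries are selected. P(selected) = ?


P = 3/88 = 0.0341

P = 0.0341


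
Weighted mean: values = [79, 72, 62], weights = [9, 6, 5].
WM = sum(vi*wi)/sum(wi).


Numerator = 79*9 + 72*6 + 62*5 = 1453
Denominator = 9 + 6 + 5 = 20
WM = 1453/20 = 72.6500

WM = 72.6500


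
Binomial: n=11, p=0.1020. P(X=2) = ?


C(11,2) = 55
p^2 = 0.010404
(1-p)^9 = 0.379741
P = 55 * 0.010404 * 0.379741 = 0.2173

P(X=2) = 0.2173


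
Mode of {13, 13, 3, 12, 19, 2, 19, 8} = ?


Frequencies: 2:1, 3:1, 8:1, 12:1, 13:2, 19:2
Max frequency = 2
Mode = 13, 19

Mode = 13, 19


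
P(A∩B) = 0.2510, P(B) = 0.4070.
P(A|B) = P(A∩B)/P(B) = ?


P(A|B) = 0.2510/0.4070 = 0.6167

P(A|B) = 0.6167


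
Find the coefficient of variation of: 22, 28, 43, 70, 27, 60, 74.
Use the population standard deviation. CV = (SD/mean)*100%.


Mean = 46.2857
SD = 20.0906
CV = (20.0906/46.2857)*100 = 43.4056%

CV = 43.4056%


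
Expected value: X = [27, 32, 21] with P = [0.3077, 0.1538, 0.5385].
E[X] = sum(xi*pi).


E[X] = 27*0.3077 + 32*0.1538 + 21*0.5385
= 8.3079 + 4.9216 + 11.3085
= 24.5380

E[X] = 24.5380


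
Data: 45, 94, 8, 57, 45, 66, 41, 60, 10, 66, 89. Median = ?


Sorted: 8, 10, 41, 45, 45, 57, 60, 66, 66, 89, 94
n = 11 (odd)
Middle value = 57

Median = 57


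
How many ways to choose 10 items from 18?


C(18,10) = 18!/(10! × 8!)
= 6402373705728000/(3628800 × 40320)
= 43758

C(18,10) = 43758


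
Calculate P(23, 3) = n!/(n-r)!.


P(23,3) = 23!/20!
= 25852016738884976640000/2432902008176640000
= 10626

P(23,3) = 10626


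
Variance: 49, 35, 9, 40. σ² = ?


Mean = 33.2500
Squared deviations: 248.0625, 3.0625, 588.0625, 45.5625
Sum = 884.7500
Variance = 884.7500/4 = 221.1875

Variance = 221.1875


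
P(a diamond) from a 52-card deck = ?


13 diamonds in 52 cards
P = 13/52 = 0.2500

P = 0.2500


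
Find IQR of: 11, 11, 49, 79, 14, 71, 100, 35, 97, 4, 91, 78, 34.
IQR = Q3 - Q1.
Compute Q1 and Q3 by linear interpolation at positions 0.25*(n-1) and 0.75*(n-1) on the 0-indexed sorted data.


Sorted: 4, 11, 11, 14, 34, 35, 49, 71, 78, 79, 91, 97, 100
Q1 (25th %ile) = 14.0000
Q3 (75th %ile) = 79.0000
IQR = 79.0000 - 14.0000 = 65.0000

IQR = 65.0000


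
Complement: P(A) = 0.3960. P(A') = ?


P(not A) = 1 - 0.3960 = 0.6040

P(not A) = 0.6040


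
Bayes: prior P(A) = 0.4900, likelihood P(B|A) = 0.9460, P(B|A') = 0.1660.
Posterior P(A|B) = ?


P(B) = P(B|A)*P(A) + P(B|A')*P(A')
= 0.9460*0.4900 + 0.1660*0.5100
= 0.463540 + 0.084660 = 0.548200
P(A|B) = 0.463540/0.548200 = 0.8456

P(A|B) = 0.8456


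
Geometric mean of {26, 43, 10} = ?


Product = 26 × 43 × 10 = 11180
GM = 11180^(1/3) = 22.3605

GM = 22.3605


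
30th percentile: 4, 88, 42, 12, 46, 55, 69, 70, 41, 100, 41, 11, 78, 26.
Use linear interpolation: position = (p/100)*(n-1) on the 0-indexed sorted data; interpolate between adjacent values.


Sorted: 4, 11, 12, 26, 41, 41, 42, 46, 55, 69, 70, 78, 88, 100
n = 14
Index = 30/100 * 13 = 3.9000
Lower = data[3] = 26, Upper = data[4] = 41
P30 = 26 + 0.9000*(15) = 39.5000

P30 = 39.5000


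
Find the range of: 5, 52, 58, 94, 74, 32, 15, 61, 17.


Max = 94, Min = 5
Range = 94 - 5 = 89

Range = 89


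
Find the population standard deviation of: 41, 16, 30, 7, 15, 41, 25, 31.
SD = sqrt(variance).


Mean = 25.7500
Variance = 134.1875
SD = sqrt(134.1875) = 11.5839

SD = 11.5839


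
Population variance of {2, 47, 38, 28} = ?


Mean = 28.7500
Squared deviations: 715.5625, 333.0625, 85.5625, 0.5625
Sum = 1134.7500
Variance = 1134.7500/4 = 283.6875

Variance = 283.6875


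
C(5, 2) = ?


C(5,2) = 5!/(2! × 3!)
= 120/(2 × 6)
= 10

C(5,2) = 10


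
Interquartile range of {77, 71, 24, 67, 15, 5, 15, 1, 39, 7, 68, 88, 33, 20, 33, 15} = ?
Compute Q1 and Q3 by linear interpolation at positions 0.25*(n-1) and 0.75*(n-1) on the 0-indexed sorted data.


Sorted: 1, 5, 7, 15, 15, 15, 20, 24, 33, 33, 39, 67, 68, 71, 77, 88
Q1 (25th %ile) = 15.0000
Q3 (75th %ile) = 67.2500
IQR = 67.2500 - 15.0000 = 52.2500

IQR = 52.2500


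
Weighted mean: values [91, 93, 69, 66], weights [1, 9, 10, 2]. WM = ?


Numerator = 91*1 + 93*9 + 69*10 + 66*2 = 1750
Denominator = 1 + 9 + 10 + 2 = 22
WM = 1750/22 = 79.5455

WM = 79.5455


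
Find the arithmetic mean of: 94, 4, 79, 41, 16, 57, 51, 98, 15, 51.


Sum = 94 + 4 + 79 + 41 + 16 + 57 + 51 + 98 + 15 + 51 = 506
n = 10
Mean = 506/10 = 50.6000

Mean = 50.6000


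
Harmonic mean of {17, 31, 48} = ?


Sum of reciprocals = 1/17 + 1/31 + 1/48 = 0.111915
HM = 3/0.111915 = 26.8061

HM = 26.8061


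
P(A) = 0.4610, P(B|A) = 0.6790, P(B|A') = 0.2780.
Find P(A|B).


P(B) = P(B|A)*P(A) + P(B|A')*P(A')
= 0.6790*0.4610 + 0.2780*0.5390
= 0.313019 + 0.149842 = 0.462861
P(A|B) = 0.313019/0.462861 = 0.6763

P(A|B) = 0.6763


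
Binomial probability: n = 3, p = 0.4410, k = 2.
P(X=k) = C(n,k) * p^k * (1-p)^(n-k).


C(3,2) = 3
p^2 = 0.194481
(1-p)^1 = 0.559000
P = 3 * 0.194481 * 0.559000 = 0.3261

P(X=2) = 0.3261


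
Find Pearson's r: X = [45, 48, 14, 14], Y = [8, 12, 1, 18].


Mean X = 30.2500, Mean Y = 9.7500
SD X = 16.284579, SD Y = 6.179604
Cov = 5.562500
r = 5.562500/(16.284579*6.179604) = 0.0553

r = 0.0553


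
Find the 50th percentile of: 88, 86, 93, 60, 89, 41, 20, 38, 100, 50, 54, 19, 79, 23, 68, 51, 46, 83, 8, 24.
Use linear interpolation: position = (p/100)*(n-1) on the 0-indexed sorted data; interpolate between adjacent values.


Sorted: 8, 19, 20, 23, 24, 38, 41, 46, 50, 51, 54, 60, 68, 79, 83, 86, 88, 89, 93, 100
n = 20
Index = 50/100 * 19 = 9.5000
Lower = data[9] = 51, Upper = data[10] = 54
P50 = 51 + 0.5000*(3) = 52.5000

P50 = 52.5000


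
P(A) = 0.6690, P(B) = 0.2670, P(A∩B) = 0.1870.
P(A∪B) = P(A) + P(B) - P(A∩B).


P(A∪B) = 0.6690 + 0.2670 - 0.1870
= 0.9360 - 0.1870
= 0.7490

P(A∪B) = 0.7490


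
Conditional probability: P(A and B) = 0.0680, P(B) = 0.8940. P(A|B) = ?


P(A|B) = 0.0680/0.8940 = 0.0761

P(A|B) = 0.0761


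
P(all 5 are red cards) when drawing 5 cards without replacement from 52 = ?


P(all red cards) = (26/52) × (25/51) × (24/50) × (23/49) × (22/48)
= 0.0253

P = 0.0253


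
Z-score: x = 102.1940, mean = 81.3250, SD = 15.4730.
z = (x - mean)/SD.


z = (102.1940 - 81.3250)/15.4730
= 20.8690/15.4730
= 1.3487

z = 1.3487


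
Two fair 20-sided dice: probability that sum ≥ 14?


Total outcomes = 20×20 = 400
Favorable (sum ≥ 14): 322
P = 322/400 = 0.8050

P = 0.8050


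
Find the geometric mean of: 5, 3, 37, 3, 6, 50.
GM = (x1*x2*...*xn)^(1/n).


Product = 5 × 3 × 37 × 3 × 6 × 50 = 499500
GM = 499500^(1/6) = 8.9075

GM = 8.9075


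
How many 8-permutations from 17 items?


P(17,8) = 17!/9!
= 355687428096000/362880
= 980179200

P(17,8) = 980179200


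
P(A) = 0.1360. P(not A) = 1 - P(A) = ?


P(not A) = 1 - 0.1360 = 0.8640

P(not A) = 0.8640


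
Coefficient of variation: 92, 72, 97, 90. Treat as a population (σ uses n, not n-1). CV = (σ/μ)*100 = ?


Mean = 87.7500
SD = 9.4439
CV = (9.4439/87.7500)*100 = 10.7623%

CV = 10.7623%


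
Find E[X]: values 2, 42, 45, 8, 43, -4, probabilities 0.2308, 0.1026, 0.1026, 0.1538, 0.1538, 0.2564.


E[X] = 2*0.2308 + 42*0.1026 + 45*0.1026 + 8*0.1538 + 43*0.1538 - 4*0.2564
= 0.4616 + 4.3092 + 4.6170 + 1.2304 + 6.6134 - 1.0256
= 16.2060

E[X] = 16.2060


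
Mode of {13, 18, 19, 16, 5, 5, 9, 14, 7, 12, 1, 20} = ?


Frequencies: 1:1, 5:2, 7:1, 9:1, 12:1, 13:1, 14:1, 16:1, 18:1, 19:1, 20:1
Max frequency = 2
Mode = 5

Mode = 5


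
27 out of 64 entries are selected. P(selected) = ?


P = 27/64 = 0.4219

P = 0.4219


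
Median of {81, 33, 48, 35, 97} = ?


Sorted: 33, 35, 48, 81, 97
n = 5 (odd)
Middle value = 48

Median = 48


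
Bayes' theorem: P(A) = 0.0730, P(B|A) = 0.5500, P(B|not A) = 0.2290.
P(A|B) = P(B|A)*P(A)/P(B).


P(B) = P(B|A)*P(A) + P(B|A')*P(A')
= 0.5500*0.0730 + 0.2290*0.9270
= 0.040150 + 0.212283 = 0.252433
P(A|B) = 0.040150/0.252433 = 0.1591

P(A|B) = 0.1591


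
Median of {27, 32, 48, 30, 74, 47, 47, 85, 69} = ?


Sorted: 27, 30, 32, 47, 47, 48, 69, 74, 85
n = 9 (odd)
Middle value = 47

Median = 47


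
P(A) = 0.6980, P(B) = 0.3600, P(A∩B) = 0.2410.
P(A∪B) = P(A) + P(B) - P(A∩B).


P(A∪B) = 0.6980 + 0.3600 - 0.2410
= 1.0580 - 0.2410
= 0.8170

P(A∪B) = 0.8170


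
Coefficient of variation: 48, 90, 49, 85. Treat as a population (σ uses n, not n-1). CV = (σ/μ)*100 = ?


Mean = 68.0000
SD = 19.5832
CV = (19.5832/68.0000)*100 = 28.7988%

CV = 28.7988%


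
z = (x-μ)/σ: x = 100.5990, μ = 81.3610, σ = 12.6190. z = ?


z = (100.5990 - 81.3610)/12.6190
= 19.2380/12.6190
= 1.5245

z = 1.5245


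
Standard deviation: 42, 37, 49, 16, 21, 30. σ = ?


Mean = 32.5000
Variance = 132.2500
SD = sqrt(132.2500) = 11.5000

SD = 11.5000


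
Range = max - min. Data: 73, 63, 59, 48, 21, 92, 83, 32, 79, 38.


Max = 92, Min = 21
Range = 92 - 21 = 71

Range = 71


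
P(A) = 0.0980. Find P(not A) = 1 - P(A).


P(not A) = 1 - 0.0980 = 0.9020

P(not A) = 0.9020


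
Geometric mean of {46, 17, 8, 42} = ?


Product = 46 × 17 × 8 × 42 = 262752
GM = 262752^(1/4) = 22.6405

GM = 22.6405


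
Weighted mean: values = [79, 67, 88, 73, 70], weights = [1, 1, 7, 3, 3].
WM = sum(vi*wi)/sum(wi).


Numerator = 79*1 + 67*1 + 88*7 + 73*3 + 70*3 = 1191
Denominator = 1 + 1 + 7 + 3 + 3 = 15
WM = 1191/15 = 79.4000

WM = 79.4000


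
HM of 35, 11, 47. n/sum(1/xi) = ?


Sum of reciprocals = 1/35 + 1/11 + 1/47 = 0.140757
HM = 3/0.140757 = 21.3133

HM = 21.3133


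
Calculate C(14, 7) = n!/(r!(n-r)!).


C(14,7) = 14!/(7! × 7!)
= 87178291200/(5040 × 5040)
= 3432

C(14,7) = 3432
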